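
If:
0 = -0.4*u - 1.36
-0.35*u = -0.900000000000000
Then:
No Solution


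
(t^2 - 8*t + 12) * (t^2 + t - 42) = t^4 - 7*t^3 - 38*t^2 + 348*t - 504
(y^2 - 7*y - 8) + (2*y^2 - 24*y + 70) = 3*y^2 - 31*y + 62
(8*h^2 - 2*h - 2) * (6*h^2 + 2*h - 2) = 48*h^4 + 4*h^3 - 32*h^2 + 4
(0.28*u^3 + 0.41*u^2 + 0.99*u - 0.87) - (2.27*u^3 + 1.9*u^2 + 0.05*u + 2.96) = -1.99*u^3 - 1.49*u^2 + 0.94*u - 3.83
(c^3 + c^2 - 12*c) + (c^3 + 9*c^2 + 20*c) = 2*c^3 + 10*c^2 + 8*c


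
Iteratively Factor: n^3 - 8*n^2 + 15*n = (n)*(n^2 - 8*n + 15) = n*(n - 3)*(n - 5)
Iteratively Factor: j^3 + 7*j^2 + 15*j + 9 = (j + 1)*(j^2 + 6*j + 9) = (j + 1)*(j + 3)*(j + 3)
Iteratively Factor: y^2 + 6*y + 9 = (y + 3)*(y + 3)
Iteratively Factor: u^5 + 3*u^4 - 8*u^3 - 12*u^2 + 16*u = (u - 1)*(u^4 + 4*u^3 - 4*u^2 - 16*u) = (u - 2)*(u - 1)*(u^3 + 6*u^2 + 8*u) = u*(u - 2)*(u - 1)*(u^2 + 6*u + 8) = u*(u - 2)*(u - 1)*(u + 2)*(u + 4)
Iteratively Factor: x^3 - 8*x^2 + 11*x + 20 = (x - 5)*(x^2 - 3*x - 4) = (x - 5)*(x + 1)*(x - 4)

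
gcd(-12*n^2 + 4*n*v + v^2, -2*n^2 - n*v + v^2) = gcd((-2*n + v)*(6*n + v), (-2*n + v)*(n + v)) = -2*n + v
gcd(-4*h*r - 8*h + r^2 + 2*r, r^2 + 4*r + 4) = r + 2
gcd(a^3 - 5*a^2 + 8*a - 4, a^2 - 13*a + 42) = 1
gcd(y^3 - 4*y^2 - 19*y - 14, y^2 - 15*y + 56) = y - 7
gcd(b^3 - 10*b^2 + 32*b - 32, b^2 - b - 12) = b - 4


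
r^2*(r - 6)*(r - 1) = r^4 - 7*r^3 + 6*r^2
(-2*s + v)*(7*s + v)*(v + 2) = -14*s^2*v - 28*s^2 + 5*s*v^2 + 10*s*v + v^3 + 2*v^2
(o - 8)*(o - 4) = o^2 - 12*o + 32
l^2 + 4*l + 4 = (l + 2)^2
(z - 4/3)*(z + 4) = z^2 + 8*z/3 - 16/3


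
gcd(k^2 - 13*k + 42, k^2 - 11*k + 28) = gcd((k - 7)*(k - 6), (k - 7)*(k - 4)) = k - 7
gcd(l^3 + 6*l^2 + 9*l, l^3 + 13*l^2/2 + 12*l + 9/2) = l^2 + 6*l + 9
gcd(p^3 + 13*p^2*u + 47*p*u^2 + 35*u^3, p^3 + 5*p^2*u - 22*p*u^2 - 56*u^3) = p + 7*u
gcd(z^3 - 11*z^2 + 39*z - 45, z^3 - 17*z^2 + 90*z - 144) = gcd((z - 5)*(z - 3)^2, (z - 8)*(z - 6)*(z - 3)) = z - 3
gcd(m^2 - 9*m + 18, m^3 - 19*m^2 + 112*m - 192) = m - 3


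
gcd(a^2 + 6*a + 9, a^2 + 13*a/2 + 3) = 1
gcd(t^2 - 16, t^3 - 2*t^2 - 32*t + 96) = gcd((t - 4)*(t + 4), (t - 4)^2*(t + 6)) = t - 4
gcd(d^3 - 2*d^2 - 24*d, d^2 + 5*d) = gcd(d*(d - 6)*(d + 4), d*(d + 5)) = d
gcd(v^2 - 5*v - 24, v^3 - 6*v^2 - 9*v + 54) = v + 3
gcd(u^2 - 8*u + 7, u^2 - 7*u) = u - 7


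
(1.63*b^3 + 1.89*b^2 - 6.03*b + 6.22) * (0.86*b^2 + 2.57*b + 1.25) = 1.4018*b^5 + 5.8145*b^4 + 1.709*b^3 - 7.7854*b^2 + 8.4479*b + 7.775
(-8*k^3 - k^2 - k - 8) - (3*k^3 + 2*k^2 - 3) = -11*k^3 - 3*k^2 - k - 5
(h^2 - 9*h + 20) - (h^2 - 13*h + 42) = 4*h - 22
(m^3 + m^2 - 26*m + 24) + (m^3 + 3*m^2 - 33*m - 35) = 2*m^3 + 4*m^2 - 59*m - 11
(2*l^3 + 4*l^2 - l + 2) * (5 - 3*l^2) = -6*l^5 - 12*l^4 + 13*l^3 + 14*l^2 - 5*l + 10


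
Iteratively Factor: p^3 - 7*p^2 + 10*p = (p - 2)*(p^2 - 5*p) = (p - 5)*(p - 2)*(p)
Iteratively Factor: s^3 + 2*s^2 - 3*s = (s)*(s^2 + 2*s - 3) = s*(s + 3)*(s - 1)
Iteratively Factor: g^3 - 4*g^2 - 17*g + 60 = (g + 4)*(g^2 - 8*g + 15) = (g - 3)*(g + 4)*(g - 5)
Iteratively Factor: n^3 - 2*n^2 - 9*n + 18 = (n + 3)*(n^2 - 5*n + 6) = (n - 3)*(n + 3)*(n - 2)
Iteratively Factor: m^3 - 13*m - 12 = (m + 1)*(m^2 - m - 12) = (m - 4)*(m + 1)*(m + 3)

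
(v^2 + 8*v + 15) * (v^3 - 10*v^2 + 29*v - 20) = v^5 - 2*v^4 - 36*v^3 + 62*v^2 + 275*v - 300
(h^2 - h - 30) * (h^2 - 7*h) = h^4 - 8*h^3 - 23*h^2 + 210*h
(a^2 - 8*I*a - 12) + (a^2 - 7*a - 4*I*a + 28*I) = 2*a^2 - 7*a - 12*I*a - 12 + 28*I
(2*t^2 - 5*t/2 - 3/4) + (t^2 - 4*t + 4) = 3*t^2 - 13*t/2 + 13/4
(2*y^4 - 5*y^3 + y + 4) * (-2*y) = -4*y^5 + 10*y^4 - 2*y^2 - 8*y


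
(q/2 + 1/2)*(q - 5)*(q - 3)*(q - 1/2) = q^4/2 - 15*q^3/4 + 21*q^2/4 + 23*q/4 - 15/4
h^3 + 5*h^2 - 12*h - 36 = (h - 3)*(h + 2)*(h + 6)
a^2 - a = a*(a - 1)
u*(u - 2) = u^2 - 2*u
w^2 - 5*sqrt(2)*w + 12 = (w - 3*sqrt(2))*(w - 2*sqrt(2))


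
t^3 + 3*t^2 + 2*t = t*(t + 1)*(t + 2)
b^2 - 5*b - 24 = (b - 8)*(b + 3)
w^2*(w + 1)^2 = w^4 + 2*w^3 + w^2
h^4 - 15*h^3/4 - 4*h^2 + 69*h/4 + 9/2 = (h - 3)^2*(h + 1/4)*(h + 2)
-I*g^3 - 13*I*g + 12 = (g - 4*I)*(g + 3*I)*(-I*g + 1)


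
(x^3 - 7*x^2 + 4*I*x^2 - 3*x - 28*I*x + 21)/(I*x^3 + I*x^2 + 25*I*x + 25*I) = (-I*x^3 + x^2*(4 + 7*I) + x*(-28 + 3*I) - 21*I)/(x^3 + x^2 + 25*x + 25)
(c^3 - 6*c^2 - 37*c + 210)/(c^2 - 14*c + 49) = (c^2 + c - 30)/(c - 7)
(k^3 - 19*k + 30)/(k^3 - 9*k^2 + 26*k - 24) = (k + 5)/(k - 4)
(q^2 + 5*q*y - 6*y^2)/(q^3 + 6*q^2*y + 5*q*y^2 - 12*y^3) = (q + 6*y)/(q^2 + 7*q*y + 12*y^2)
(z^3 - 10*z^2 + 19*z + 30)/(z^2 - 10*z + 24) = (z^2 - 4*z - 5)/(z - 4)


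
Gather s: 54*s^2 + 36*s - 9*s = 54*s^2 + 27*s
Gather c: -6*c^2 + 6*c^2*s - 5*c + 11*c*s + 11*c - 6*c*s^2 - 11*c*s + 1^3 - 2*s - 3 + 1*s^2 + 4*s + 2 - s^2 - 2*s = c^2*(6*s - 6) + c*(6 - 6*s^2)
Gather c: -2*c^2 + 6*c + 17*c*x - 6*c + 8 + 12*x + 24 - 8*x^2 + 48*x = -2*c^2 + 17*c*x - 8*x^2 + 60*x + 32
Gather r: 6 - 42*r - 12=-42*r - 6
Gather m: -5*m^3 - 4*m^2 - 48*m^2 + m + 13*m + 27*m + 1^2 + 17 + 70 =-5*m^3 - 52*m^2 + 41*m + 88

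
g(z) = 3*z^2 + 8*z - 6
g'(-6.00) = -28.00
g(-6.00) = 54.00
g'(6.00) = 44.00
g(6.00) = 150.00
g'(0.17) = 9.02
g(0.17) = -4.55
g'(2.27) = 21.62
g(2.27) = 27.62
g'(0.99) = 13.94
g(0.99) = 4.86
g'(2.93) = 25.58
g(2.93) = 43.19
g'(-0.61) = 4.34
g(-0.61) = -9.76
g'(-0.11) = 7.34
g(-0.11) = -6.84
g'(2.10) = 20.60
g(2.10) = 24.03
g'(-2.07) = -4.42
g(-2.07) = -9.71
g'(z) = 6*z + 8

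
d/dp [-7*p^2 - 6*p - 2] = -14*p - 6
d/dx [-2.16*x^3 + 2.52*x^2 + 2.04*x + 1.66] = -6.48*x^2 + 5.04*x + 2.04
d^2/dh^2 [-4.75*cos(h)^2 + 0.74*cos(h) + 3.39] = -0.74*cos(h) + 9.5*cos(2*h)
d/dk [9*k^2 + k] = 18*k + 1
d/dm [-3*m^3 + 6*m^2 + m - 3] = -9*m^2 + 12*m + 1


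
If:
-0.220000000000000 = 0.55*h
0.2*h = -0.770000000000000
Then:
No Solution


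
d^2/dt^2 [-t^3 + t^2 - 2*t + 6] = 2 - 6*t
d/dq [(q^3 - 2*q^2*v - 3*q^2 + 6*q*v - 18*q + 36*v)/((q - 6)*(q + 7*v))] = (q^2 + 14*q*v - 14*v^2 + 27*v)/(q^2 + 14*q*v + 49*v^2)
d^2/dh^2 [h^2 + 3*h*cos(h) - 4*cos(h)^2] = -3*h*cos(h) - 16*sin(h)^2 - 6*sin(h) + 10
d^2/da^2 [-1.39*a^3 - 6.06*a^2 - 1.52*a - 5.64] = -8.34*a - 12.12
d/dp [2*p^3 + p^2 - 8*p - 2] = 6*p^2 + 2*p - 8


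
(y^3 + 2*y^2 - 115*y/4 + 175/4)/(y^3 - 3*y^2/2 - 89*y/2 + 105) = (y - 5/2)/(y - 6)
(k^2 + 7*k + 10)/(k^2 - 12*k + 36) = (k^2 + 7*k + 10)/(k^2 - 12*k + 36)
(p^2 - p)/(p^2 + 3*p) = (p - 1)/(p + 3)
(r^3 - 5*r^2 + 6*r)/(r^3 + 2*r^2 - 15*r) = (r - 2)/(r + 5)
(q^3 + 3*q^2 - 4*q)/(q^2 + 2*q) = (q^2 + 3*q - 4)/(q + 2)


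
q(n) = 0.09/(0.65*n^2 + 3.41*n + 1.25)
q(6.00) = 0.00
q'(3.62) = -0.00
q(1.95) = 0.01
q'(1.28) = -0.01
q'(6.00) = -0.00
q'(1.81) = -0.01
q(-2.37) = -0.03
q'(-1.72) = -0.01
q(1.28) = 0.01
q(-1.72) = -0.03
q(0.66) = 0.02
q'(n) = 0.09*(-1.3*n - 3.41)/(0.65*n^2 + 3.41*n + 1.25)^2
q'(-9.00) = 0.00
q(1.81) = 0.01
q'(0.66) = -0.03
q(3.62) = 0.00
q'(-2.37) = -0.00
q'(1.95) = -0.00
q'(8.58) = -0.00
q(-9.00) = 0.00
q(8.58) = 0.00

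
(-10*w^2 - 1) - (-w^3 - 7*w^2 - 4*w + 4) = w^3 - 3*w^2 + 4*w - 5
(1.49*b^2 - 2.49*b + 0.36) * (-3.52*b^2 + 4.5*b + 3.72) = -5.2448*b^4 + 15.4698*b^3 - 6.9294*b^2 - 7.6428*b + 1.3392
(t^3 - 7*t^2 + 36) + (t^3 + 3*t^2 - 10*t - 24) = 2*t^3 - 4*t^2 - 10*t + 12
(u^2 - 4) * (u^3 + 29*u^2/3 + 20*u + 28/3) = u^5 + 29*u^4/3 + 16*u^3 - 88*u^2/3 - 80*u - 112/3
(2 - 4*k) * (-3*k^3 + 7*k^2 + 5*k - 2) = 12*k^4 - 34*k^3 - 6*k^2 + 18*k - 4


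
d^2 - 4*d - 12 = (d - 6)*(d + 2)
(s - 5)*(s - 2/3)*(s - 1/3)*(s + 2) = s^4 - 4*s^3 - 61*s^2/9 + 28*s/3 - 20/9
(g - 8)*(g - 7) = g^2 - 15*g + 56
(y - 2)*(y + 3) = y^2 + y - 6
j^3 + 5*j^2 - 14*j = j*(j - 2)*(j + 7)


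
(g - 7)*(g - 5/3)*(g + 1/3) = g^3 - 25*g^2/3 + 79*g/9 + 35/9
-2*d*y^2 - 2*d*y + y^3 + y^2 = y*(-2*d + y)*(y + 1)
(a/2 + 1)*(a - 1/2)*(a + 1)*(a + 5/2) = a^4/2 + 5*a^3/2 + 27*a^2/8 + a/8 - 5/4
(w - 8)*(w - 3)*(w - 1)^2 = w^4 - 13*w^3 + 47*w^2 - 59*w + 24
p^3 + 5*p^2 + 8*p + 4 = (p + 1)*(p + 2)^2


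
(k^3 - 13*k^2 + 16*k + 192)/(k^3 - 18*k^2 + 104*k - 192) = (k^2 - 5*k - 24)/(k^2 - 10*k + 24)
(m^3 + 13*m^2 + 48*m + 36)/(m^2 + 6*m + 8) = (m^3 + 13*m^2 + 48*m + 36)/(m^2 + 6*m + 8)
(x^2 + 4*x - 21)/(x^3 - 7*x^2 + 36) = (x + 7)/(x^2 - 4*x - 12)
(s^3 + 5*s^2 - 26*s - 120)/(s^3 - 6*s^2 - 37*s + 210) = (s + 4)/(s - 7)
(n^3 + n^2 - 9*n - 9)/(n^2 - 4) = (n^3 + n^2 - 9*n - 9)/(n^2 - 4)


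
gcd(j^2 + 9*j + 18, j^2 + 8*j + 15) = j + 3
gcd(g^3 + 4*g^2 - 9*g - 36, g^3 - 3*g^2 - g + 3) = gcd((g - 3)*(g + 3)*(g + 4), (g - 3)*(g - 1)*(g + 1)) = g - 3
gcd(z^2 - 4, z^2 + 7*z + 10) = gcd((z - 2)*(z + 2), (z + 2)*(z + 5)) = z + 2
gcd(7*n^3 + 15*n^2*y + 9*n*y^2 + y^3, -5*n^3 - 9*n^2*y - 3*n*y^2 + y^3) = n^2 + 2*n*y + y^2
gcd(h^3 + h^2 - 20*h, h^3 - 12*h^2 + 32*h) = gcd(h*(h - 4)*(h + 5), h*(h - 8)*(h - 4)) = h^2 - 4*h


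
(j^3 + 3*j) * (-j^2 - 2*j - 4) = -j^5 - 2*j^4 - 7*j^3 - 6*j^2 - 12*j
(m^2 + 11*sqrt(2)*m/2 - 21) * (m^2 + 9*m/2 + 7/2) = m^4 + 9*m^3/2 + 11*sqrt(2)*m^3/2 - 35*m^2/2 + 99*sqrt(2)*m^2/4 - 189*m/2 + 77*sqrt(2)*m/4 - 147/2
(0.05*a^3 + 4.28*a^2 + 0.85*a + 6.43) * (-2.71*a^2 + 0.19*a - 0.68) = -0.1355*a^5 - 11.5893*a^4 - 1.5243*a^3 - 20.1742*a^2 + 0.6437*a - 4.3724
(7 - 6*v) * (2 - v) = 6*v^2 - 19*v + 14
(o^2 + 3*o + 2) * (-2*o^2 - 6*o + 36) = -2*o^4 - 12*o^3 + 14*o^2 + 96*o + 72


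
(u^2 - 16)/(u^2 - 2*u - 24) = (u - 4)/(u - 6)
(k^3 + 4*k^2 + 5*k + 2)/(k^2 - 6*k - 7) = (k^2 + 3*k + 2)/(k - 7)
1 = 1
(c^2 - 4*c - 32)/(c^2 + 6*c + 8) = (c - 8)/(c + 2)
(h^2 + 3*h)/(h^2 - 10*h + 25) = h*(h + 3)/(h^2 - 10*h + 25)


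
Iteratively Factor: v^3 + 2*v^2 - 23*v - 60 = (v + 4)*(v^2 - 2*v - 15) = (v - 5)*(v + 4)*(v + 3)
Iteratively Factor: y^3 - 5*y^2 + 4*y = (y)*(y^2 - 5*y + 4) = y*(y - 4)*(y - 1)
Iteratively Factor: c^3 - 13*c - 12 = (c - 4)*(c^2 + 4*c + 3) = (c - 4)*(c + 1)*(c + 3)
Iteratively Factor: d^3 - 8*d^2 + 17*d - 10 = (d - 2)*(d^2 - 6*d + 5) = (d - 2)*(d - 1)*(d - 5)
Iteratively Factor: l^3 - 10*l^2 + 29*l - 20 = (l - 5)*(l^2 - 5*l + 4) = (l - 5)*(l - 1)*(l - 4)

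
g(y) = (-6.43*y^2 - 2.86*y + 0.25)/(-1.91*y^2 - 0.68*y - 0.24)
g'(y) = (-12.86*y - 2.86)/(-1.91*y^2 - 0.68*y - 0.24) + (3.82*y + 0.68)*(-6.43*y^2 - 2.86*y + 0.25)/(-1.91*y^2 - 0.68*y - 0.24)^2 = (-1.0902*y^2 + 4.0414*y + 0.8564)/(3.6481*y^4 + 2.5976*y^3 + 1.3792*y^2 + 0.3264*y + 0.0576)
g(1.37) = 3.31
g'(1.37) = 0.19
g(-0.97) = 2.20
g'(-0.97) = -2.16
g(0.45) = 2.51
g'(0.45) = 2.82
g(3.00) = 3.40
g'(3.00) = 0.01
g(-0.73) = 1.43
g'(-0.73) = -4.61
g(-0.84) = 1.85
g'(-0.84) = -3.20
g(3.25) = 3.40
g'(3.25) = 0.00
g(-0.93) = 2.11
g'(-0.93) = -2.42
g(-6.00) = 3.30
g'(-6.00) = -0.01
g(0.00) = -1.04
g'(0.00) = 14.87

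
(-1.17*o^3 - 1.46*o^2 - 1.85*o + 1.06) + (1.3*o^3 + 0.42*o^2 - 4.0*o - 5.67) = 0.13*o^3 - 1.04*o^2 - 5.85*o - 4.61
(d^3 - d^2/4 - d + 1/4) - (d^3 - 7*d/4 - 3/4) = -d^2/4 + 3*d/4 + 1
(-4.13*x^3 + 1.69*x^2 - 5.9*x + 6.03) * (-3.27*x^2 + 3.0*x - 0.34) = 13.5051*x^5 - 17.9163*x^4 + 25.7672*x^3 - 37.9927*x^2 + 20.096*x - 2.0502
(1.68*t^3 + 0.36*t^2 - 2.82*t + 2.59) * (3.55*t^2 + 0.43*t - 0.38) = 5.964*t^5 + 2.0004*t^4 - 10.4946*t^3 + 7.8451*t^2 + 2.1853*t - 0.9842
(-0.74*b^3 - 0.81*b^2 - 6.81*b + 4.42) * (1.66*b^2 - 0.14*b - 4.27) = -1.2284*b^5 - 1.241*b^4 - 8.0314*b^3 + 11.7493*b^2 + 28.4599*b - 18.8734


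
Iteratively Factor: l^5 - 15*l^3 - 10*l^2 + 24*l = (l)*(l^4 - 15*l^2 - 10*l + 24) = l*(l + 3)*(l^3 - 3*l^2 - 6*l + 8) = l*(l - 1)*(l + 3)*(l^2 - 2*l - 8) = l*(l - 4)*(l - 1)*(l + 3)*(l + 2)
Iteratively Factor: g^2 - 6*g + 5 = (g - 5)*(g - 1)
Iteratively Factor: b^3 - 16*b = (b - 4)*(b^2 + 4*b) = (b - 4)*(b + 4)*(b)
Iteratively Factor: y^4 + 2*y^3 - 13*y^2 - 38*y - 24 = (y + 3)*(y^3 - y^2 - 10*y - 8) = (y + 2)*(y + 3)*(y^2 - 3*y - 4) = (y - 4)*(y + 2)*(y + 3)*(y + 1)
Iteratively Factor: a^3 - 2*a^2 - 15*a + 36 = (a - 3)*(a^2 + a - 12) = (a - 3)^2*(a + 4)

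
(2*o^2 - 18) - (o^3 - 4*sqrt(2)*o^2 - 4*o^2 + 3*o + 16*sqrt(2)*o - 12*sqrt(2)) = -o^3 + 4*sqrt(2)*o^2 + 6*o^2 - 16*sqrt(2)*o - 3*o - 18 + 12*sqrt(2)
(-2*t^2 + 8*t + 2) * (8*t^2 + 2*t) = -16*t^4 + 60*t^3 + 32*t^2 + 4*t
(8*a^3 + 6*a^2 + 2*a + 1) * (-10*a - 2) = -80*a^4 - 76*a^3 - 32*a^2 - 14*a - 2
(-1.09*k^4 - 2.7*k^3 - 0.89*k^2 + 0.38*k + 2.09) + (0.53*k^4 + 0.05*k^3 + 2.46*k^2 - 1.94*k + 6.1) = -0.56*k^4 - 2.65*k^3 + 1.57*k^2 - 1.56*k + 8.19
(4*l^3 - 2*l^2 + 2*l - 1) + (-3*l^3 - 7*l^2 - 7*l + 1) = l^3 - 9*l^2 - 5*l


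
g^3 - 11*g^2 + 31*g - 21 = (g - 7)*(g - 3)*(g - 1)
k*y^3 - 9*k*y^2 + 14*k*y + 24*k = (y - 6)*(y - 4)*(k*y + k)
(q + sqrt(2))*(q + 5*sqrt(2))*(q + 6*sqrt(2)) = q^3 + 12*sqrt(2)*q^2 + 82*q + 60*sqrt(2)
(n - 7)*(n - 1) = n^2 - 8*n + 7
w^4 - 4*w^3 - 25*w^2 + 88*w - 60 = (w - 6)*(w - 2)*(w - 1)*(w + 5)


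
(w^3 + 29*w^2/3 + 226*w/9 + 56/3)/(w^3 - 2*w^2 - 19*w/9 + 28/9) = (3*w^2 + 25*w + 42)/(3*w^2 - 10*w + 7)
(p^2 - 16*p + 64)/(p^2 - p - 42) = (-p^2 + 16*p - 64)/(-p^2 + p + 42)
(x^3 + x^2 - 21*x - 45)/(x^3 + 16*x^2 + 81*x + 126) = (x^2 - 2*x - 15)/(x^2 + 13*x + 42)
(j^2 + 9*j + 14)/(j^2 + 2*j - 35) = (j + 2)/(j - 5)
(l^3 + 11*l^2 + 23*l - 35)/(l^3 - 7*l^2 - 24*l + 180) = (l^2 + 6*l - 7)/(l^2 - 12*l + 36)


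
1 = 1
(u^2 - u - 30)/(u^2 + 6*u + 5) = (u - 6)/(u + 1)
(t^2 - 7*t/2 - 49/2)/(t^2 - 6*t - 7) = (t + 7/2)/(t + 1)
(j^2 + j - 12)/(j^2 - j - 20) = (j - 3)/(j - 5)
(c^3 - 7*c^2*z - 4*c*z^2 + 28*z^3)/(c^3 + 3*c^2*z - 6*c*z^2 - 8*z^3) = (c^2 - 5*c*z - 14*z^2)/(c^2 + 5*c*z + 4*z^2)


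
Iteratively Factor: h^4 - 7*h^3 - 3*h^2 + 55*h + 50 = (h + 2)*(h^3 - 9*h^2 + 15*h + 25) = (h + 1)*(h + 2)*(h^2 - 10*h + 25) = (h - 5)*(h + 1)*(h + 2)*(h - 5)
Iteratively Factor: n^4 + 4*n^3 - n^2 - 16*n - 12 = (n + 2)*(n^3 + 2*n^2 - 5*n - 6) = (n + 1)*(n + 2)*(n^2 + n - 6) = (n + 1)*(n + 2)*(n + 3)*(n - 2)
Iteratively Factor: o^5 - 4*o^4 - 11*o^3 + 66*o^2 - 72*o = (o - 3)*(o^4 - o^3 - 14*o^2 + 24*o) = o*(o - 3)*(o^3 - o^2 - 14*o + 24) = o*(o - 3)*(o + 4)*(o^2 - 5*o + 6) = o*(o - 3)^2*(o + 4)*(o - 2)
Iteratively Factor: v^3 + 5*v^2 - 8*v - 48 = (v + 4)*(v^2 + v - 12) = (v - 3)*(v + 4)*(v + 4)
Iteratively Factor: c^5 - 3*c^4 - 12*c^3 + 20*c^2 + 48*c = (c - 3)*(c^4 - 12*c^2 - 16*c) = (c - 3)*(c + 2)*(c^3 - 2*c^2 - 8*c) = (c - 4)*(c - 3)*(c + 2)*(c^2 + 2*c) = (c - 4)*(c - 3)*(c + 2)^2*(c)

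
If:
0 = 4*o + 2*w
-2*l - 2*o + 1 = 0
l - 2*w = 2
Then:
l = 0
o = 1/2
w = -1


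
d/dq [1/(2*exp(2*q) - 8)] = -exp(2*q)/(exp(2*q) - 4)^2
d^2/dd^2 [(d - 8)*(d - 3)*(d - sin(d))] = d^2*sin(d) - 11*d*sin(d) - 4*d*cos(d) + 6*d + 22*sqrt(2)*sin(d + pi/4) - 22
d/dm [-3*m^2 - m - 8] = -6*m - 1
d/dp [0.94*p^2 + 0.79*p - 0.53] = 1.88*p + 0.79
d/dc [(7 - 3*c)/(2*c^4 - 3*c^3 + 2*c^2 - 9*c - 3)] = (18*c^4 - 74*c^3 + 69*c^2 - 28*c + 72)/(4*c^8 - 12*c^7 + 17*c^6 - 48*c^5 + 46*c^4 - 18*c^3 + 69*c^2 + 54*c + 9)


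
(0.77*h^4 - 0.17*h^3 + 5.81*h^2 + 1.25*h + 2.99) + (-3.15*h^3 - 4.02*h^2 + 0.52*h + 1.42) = 0.77*h^4 - 3.32*h^3 + 1.79*h^2 + 1.77*h + 4.41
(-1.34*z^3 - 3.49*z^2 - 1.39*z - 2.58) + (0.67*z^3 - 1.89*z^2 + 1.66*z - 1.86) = -0.67*z^3 - 5.38*z^2 + 0.27*z - 4.44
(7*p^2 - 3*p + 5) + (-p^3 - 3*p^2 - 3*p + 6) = -p^3 + 4*p^2 - 6*p + 11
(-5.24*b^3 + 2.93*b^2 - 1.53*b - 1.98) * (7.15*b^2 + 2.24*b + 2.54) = -37.466*b^5 + 9.2119*b^4 - 17.6859*b^3 - 10.142*b^2 - 8.3214*b - 5.0292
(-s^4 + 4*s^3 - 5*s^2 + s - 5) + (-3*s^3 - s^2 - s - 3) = -s^4 + s^3 - 6*s^2 - 8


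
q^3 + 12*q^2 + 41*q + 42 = (q + 2)*(q + 3)*(q + 7)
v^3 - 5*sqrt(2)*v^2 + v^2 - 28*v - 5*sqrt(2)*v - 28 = (v + 1)*(v - 7*sqrt(2))*(v + 2*sqrt(2))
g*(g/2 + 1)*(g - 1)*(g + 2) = g^4/2 + 3*g^3/2 - 2*g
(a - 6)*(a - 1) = a^2 - 7*a + 6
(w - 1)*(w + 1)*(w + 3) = w^3 + 3*w^2 - w - 3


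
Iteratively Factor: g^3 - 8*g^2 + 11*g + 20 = (g + 1)*(g^2 - 9*g + 20) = (g - 5)*(g + 1)*(g - 4)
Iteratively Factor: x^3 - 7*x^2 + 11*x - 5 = (x - 1)*(x^2 - 6*x + 5) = (x - 5)*(x - 1)*(x - 1)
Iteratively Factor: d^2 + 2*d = (d)*(d + 2)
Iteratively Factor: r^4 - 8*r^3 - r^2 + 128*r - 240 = (r - 4)*(r^3 - 4*r^2 - 17*r + 60) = (r - 4)*(r + 4)*(r^2 - 8*r + 15) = (r - 4)*(r - 3)*(r + 4)*(r - 5)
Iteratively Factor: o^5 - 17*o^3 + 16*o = (o + 1)*(o^4 - o^3 - 16*o^2 + 16*o) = o*(o + 1)*(o^3 - o^2 - 16*o + 16) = o*(o + 1)*(o + 4)*(o^2 - 5*o + 4) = o*(o - 4)*(o + 1)*(o + 4)*(o - 1)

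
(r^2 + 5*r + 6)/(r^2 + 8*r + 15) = (r + 2)/(r + 5)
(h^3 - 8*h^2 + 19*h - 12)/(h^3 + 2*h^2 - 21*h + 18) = (h - 4)/(h + 6)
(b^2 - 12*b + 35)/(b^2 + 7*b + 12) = (b^2 - 12*b + 35)/(b^2 + 7*b + 12)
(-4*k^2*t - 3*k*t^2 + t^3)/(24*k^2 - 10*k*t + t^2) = t*(k + t)/(-6*k + t)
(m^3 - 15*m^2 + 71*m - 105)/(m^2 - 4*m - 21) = (m^2 - 8*m + 15)/(m + 3)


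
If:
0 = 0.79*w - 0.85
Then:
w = 1.08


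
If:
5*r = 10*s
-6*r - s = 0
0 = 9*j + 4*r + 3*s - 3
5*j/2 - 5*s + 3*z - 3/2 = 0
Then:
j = 1/3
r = 0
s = 0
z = 2/9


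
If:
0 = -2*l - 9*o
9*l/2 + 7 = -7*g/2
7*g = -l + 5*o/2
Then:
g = 28/67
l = -126/67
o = 28/67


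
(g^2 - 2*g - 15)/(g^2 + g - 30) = (g + 3)/(g + 6)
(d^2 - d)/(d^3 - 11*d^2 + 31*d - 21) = d/(d^2 - 10*d + 21)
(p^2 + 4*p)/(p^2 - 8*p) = (p + 4)/(p - 8)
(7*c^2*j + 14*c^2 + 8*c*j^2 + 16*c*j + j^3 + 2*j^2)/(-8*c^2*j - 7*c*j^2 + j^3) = (-7*c*j - 14*c - j^2 - 2*j)/(j*(8*c - j))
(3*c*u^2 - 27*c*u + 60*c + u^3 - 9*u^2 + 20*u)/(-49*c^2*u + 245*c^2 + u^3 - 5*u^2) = (3*c*u - 12*c + u^2 - 4*u)/(-49*c^2 + u^2)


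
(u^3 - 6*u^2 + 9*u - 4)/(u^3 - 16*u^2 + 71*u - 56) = (u^2 - 5*u + 4)/(u^2 - 15*u + 56)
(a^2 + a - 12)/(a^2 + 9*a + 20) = (a - 3)/(a + 5)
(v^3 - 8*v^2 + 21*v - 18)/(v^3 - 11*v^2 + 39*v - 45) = (v - 2)/(v - 5)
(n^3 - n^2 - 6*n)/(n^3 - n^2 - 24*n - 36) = n*(n - 3)/(n^2 - 3*n - 18)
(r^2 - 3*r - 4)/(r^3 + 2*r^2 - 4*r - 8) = (r^2 - 3*r - 4)/(r^3 + 2*r^2 - 4*r - 8)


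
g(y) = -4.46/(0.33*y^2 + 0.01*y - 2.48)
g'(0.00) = 0.01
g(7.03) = -0.32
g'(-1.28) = -0.98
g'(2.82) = 280.49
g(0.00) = 1.80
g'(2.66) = 561.23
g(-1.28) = 2.28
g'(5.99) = 0.20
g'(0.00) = 0.01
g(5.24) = -0.67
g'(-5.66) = -0.26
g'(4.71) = 0.58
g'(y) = -4.46*(-0.66*y - 0.01)/(0.33*y^2 + 0.01*y - 2.48)^2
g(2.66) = 37.65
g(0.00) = 1.80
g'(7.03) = 0.11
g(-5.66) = -0.56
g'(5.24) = 0.35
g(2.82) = -25.86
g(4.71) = -0.91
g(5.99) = -0.47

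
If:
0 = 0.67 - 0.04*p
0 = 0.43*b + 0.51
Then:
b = -1.19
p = 16.75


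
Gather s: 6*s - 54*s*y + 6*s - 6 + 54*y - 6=s*(12 - 54*y) + 54*y - 12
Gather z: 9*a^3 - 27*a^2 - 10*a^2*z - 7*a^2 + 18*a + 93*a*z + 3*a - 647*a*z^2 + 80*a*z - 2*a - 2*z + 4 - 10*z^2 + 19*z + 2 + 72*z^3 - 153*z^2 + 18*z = 9*a^3 - 34*a^2 + 19*a + 72*z^3 + z^2*(-647*a - 163) + z*(-10*a^2 + 173*a + 35) + 6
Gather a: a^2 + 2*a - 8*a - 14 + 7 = a^2 - 6*a - 7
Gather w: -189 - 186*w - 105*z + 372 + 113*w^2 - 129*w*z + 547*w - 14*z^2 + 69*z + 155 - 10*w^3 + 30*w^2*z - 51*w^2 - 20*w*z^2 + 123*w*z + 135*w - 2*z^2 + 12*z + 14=-10*w^3 + w^2*(30*z + 62) + w*(-20*z^2 - 6*z + 496) - 16*z^2 - 24*z + 352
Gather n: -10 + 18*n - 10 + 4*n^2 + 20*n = 4*n^2 + 38*n - 20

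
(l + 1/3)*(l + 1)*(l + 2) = l^3 + 10*l^2/3 + 3*l + 2/3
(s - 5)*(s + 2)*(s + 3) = s^3 - 19*s - 30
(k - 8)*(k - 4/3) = k^2 - 28*k/3 + 32/3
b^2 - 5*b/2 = b*(b - 5/2)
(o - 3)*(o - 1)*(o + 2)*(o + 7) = o^4 + 5*o^3 - 19*o^2 - 29*o + 42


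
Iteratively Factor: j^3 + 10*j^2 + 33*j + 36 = (j + 3)*(j^2 + 7*j + 12) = (j + 3)^2*(j + 4)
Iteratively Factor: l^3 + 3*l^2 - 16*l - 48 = (l + 3)*(l^2 - 16) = (l - 4)*(l + 3)*(l + 4)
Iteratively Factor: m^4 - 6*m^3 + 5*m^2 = (m)*(m^3 - 6*m^2 + 5*m) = m^2*(m^2 - 6*m + 5) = m^2*(m - 1)*(m - 5)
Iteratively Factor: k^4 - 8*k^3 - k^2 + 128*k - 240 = (k - 3)*(k^3 - 5*k^2 - 16*k + 80) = (k - 5)*(k - 3)*(k^2 - 16) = (k - 5)*(k - 4)*(k - 3)*(k + 4)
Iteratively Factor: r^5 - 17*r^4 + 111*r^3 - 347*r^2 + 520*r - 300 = (r - 2)*(r^4 - 15*r^3 + 81*r^2 - 185*r + 150) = (r - 5)*(r - 2)*(r^3 - 10*r^2 + 31*r - 30) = (r - 5)^2*(r - 2)*(r^2 - 5*r + 6) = (r - 5)^2*(r - 2)^2*(r - 3)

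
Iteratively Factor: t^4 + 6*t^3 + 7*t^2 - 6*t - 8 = (t + 4)*(t^3 + 2*t^2 - t - 2) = (t - 1)*(t + 4)*(t^2 + 3*t + 2) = (t - 1)*(t + 2)*(t + 4)*(t + 1)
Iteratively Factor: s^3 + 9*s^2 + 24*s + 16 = (s + 4)*(s^2 + 5*s + 4) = (s + 1)*(s + 4)*(s + 4)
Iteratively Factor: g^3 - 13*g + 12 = (g - 1)*(g^2 + g - 12) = (g - 3)*(g - 1)*(g + 4)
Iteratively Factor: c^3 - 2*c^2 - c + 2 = (c + 1)*(c^2 - 3*c + 2) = (c - 1)*(c + 1)*(c - 2)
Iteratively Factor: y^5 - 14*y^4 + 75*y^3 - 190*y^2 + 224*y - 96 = (y - 4)*(y^4 - 10*y^3 + 35*y^2 - 50*y + 24) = (y - 4)*(y - 2)*(y^3 - 8*y^2 + 19*y - 12) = (y - 4)*(y - 2)*(y - 1)*(y^2 - 7*y + 12) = (y - 4)*(y - 3)*(y - 2)*(y - 1)*(y - 4)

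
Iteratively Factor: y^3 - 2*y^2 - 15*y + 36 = (y + 4)*(y^2 - 6*y + 9) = (y - 3)*(y + 4)*(y - 3)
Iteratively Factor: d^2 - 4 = (d - 2)*(d + 2)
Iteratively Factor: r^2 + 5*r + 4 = (r + 1)*(r + 4)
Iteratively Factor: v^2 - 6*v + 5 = (v - 5)*(v - 1)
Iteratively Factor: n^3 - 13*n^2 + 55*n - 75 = (n - 5)*(n^2 - 8*n + 15) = (n - 5)*(n - 3)*(n - 5)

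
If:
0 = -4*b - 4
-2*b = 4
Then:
No Solution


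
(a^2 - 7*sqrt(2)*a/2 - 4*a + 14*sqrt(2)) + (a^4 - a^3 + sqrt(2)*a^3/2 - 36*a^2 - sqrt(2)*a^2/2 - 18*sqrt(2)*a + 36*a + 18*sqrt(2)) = a^4 - a^3 + sqrt(2)*a^3/2 - 35*a^2 - sqrt(2)*a^2/2 - 43*sqrt(2)*a/2 + 32*a + 32*sqrt(2)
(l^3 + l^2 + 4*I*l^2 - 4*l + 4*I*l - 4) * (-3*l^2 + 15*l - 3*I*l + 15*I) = -3*l^5 + 12*l^4 - 15*I*l^4 + 39*l^3 + 60*I*l^3 - 96*l^2 + 87*I*l^2 - 120*l - 48*I*l - 60*I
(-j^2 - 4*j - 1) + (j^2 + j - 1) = -3*j - 2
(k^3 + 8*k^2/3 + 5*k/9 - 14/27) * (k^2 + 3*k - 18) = k^5 + 17*k^4/3 - 85*k^3/9 - 1265*k^2/27 - 104*k/9 + 28/3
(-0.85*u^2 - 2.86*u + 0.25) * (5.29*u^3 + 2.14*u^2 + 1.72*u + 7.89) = -4.4965*u^5 - 16.9484*u^4 - 6.2599*u^3 - 11.0907*u^2 - 22.1354*u + 1.9725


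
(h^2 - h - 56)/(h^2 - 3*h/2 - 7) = 2*(-h^2 + h + 56)/(-2*h^2 + 3*h + 14)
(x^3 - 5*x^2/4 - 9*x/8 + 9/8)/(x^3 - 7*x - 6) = (x^2 - 9*x/4 + 9/8)/(x^2 - x - 6)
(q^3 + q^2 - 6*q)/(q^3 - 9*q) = (q - 2)/(q - 3)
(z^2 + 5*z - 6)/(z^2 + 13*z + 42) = (z - 1)/(z + 7)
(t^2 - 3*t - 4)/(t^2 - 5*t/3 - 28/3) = 3*(t + 1)/(3*t + 7)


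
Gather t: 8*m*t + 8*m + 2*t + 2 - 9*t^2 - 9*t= 8*m - 9*t^2 + t*(8*m - 7) + 2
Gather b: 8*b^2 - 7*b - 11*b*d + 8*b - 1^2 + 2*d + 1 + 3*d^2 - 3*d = 8*b^2 + b*(1 - 11*d) + 3*d^2 - d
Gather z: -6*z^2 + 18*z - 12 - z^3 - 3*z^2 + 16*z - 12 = -z^3 - 9*z^2 + 34*z - 24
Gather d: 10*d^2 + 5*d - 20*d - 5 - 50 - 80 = 10*d^2 - 15*d - 135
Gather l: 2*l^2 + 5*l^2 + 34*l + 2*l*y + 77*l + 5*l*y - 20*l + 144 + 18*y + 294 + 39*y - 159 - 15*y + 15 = 7*l^2 + l*(7*y + 91) + 42*y + 294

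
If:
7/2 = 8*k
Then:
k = 7/16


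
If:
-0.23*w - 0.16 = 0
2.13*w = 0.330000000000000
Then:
No Solution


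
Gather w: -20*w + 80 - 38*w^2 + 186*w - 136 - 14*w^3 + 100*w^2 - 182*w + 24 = -14*w^3 + 62*w^2 - 16*w - 32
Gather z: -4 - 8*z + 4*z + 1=-4*z - 3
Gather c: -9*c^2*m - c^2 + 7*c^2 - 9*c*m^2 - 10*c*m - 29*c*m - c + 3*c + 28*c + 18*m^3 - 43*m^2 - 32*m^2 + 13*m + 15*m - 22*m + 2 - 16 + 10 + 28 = c^2*(6 - 9*m) + c*(-9*m^2 - 39*m + 30) + 18*m^3 - 75*m^2 + 6*m + 24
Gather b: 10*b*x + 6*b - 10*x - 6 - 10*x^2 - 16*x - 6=b*(10*x + 6) - 10*x^2 - 26*x - 12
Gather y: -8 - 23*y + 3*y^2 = 3*y^2 - 23*y - 8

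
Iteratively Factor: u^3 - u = (u - 1)*(u^2 + u) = u*(u - 1)*(u + 1)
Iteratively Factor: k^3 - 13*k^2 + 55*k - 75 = (k - 5)*(k^2 - 8*k + 15) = (k - 5)*(k - 3)*(k - 5)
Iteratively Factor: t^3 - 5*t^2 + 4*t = (t - 4)*(t^2 - t) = t*(t - 4)*(t - 1)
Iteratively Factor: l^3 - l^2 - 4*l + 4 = (l - 1)*(l^2 - 4) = (l - 1)*(l + 2)*(l - 2)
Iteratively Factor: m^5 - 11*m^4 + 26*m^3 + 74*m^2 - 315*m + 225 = (m + 3)*(m^4 - 14*m^3 + 68*m^2 - 130*m + 75) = (m - 3)*(m + 3)*(m^3 - 11*m^2 + 35*m - 25) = (m - 3)*(m - 1)*(m + 3)*(m^2 - 10*m + 25) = (m - 5)*(m - 3)*(m - 1)*(m + 3)*(m - 5)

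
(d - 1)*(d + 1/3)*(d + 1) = d^3 + d^2/3 - d - 1/3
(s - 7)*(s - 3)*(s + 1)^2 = s^4 - 8*s^3 + 2*s^2 + 32*s + 21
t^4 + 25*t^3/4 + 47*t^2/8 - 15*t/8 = t*(t - 1/4)*(t + 3/2)*(t + 5)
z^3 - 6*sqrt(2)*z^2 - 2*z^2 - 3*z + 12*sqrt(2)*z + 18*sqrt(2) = (z - 3)*(z + 1)*(z - 6*sqrt(2))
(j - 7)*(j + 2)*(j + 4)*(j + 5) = j^4 + 4*j^3 - 39*j^2 - 226*j - 280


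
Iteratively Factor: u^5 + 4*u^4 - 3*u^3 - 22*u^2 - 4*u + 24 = (u + 2)*(u^4 + 2*u^3 - 7*u^2 - 8*u + 12) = (u - 1)*(u + 2)*(u^3 + 3*u^2 - 4*u - 12) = (u - 2)*(u - 1)*(u + 2)*(u^2 + 5*u + 6) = (u - 2)*(u - 1)*(u + 2)^2*(u + 3)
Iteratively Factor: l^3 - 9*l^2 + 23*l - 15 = (l - 1)*(l^2 - 8*l + 15) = (l - 3)*(l - 1)*(l - 5)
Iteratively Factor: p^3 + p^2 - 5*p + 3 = (p - 1)*(p^2 + 2*p - 3) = (p - 1)*(p + 3)*(p - 1)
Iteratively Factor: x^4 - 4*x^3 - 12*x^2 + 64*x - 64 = (x - 2)*(x^3 - 2*x^2 - 16*x + 32) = (x - 2)*(x + 4)*(x^2 - 6*x + 8) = (x - 2)^2*(x + 4)*(x - 4)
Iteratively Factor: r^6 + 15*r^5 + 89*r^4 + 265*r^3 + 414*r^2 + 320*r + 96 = (r + 2)*(r^5 + 13*r^4 + 63*r^3 + 139*r^2 + 136*r + 48) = (r + 1)*(r + 2)*(r^4 + 12*r^3 + 51*r^2 + 88*r + 48) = (r + 1)*(r + 2)*(r + 3)*(r^3 + 9*r^2 + 24*r + 16) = (r + 1)*(r + 2)*(r + 3)*(r + 4)*(r^2 + 5*r + 4) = (r + 1)*(r + 2)*(r + 3)*(r + 4)^2*(r + 1)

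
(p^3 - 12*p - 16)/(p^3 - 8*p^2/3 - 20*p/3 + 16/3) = 3*(p + 2)/(3*p - 2)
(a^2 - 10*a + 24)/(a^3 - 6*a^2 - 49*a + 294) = (a - 4)/(a^2 - 49)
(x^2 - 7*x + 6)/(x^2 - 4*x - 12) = (x - 1)/(x + 2)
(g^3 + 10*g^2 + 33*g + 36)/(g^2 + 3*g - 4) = (g^2 + 6*g + 9)/(g - 1)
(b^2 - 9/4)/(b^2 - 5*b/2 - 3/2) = (9 - 4*b^2)/(2*(-2*b^2 + 5*b + 3))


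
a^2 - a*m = a*(a - m)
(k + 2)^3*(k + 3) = k^4 + 9*k^3 + 30*k^2 + 44*k + 24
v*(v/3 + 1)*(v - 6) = v^3/3 - v^2 - 6*v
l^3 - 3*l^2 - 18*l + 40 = (l - 5)*(l - 2)*(l + 4)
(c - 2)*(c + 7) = c^2 + 5*c - 14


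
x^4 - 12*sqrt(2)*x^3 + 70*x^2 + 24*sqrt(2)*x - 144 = (x - 6*sqrt(2))^2*(x - sqrt(2))*(x + sqrt(2))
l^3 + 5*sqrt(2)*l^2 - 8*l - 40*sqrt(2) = (l - 2*sqrt(2))*(l + 2*sqrt(2))*(l + 5*sqrt(2))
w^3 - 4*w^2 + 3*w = w*(w - 3)*(w - 1)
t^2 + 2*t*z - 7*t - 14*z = (t - 7)*(t + 2*z)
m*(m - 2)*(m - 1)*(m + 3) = m^4 - 7*m^2 + 6*m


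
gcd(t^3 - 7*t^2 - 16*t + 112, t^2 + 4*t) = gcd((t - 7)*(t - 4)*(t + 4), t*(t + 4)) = t + 4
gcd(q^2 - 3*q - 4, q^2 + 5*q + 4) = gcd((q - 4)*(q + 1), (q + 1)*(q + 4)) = q + 1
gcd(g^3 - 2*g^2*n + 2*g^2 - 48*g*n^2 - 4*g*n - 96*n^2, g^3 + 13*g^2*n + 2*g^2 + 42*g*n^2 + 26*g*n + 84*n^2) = g^2 + 6*g*n + 2*g + 12*n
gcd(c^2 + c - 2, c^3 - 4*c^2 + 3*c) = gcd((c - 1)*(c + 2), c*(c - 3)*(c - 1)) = c - 1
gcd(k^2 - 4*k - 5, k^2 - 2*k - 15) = k - 5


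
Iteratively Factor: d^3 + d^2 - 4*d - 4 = (d + 1)*(d^2 - 4) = (d + 1)*(d + 2)*(d - 2)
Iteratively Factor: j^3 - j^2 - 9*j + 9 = (j + 3)*(j^2 - 4*j + 3) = (j - 3)*(j + 3)*(j - 1)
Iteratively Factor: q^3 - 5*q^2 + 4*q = (q - 4)*(q^2 - q) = (q - 4)*(q - 1)*(q)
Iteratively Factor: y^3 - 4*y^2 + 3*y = (y - 3)*(y^2 - y) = y*(y - 3)*(y - 1)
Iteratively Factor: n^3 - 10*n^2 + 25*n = (n - 5)*(n^2 - 5*n) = n*(n - 5)*(n - 5)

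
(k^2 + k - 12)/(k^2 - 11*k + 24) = (k + 4)/(k - 8)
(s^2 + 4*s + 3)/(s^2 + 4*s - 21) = (s^2 + 4*s + 3)/(s^2 + 4*s - 21)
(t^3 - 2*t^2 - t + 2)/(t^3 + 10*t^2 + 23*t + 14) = (t^2 - 3*t + 2)/(t^2 + 9*t + 14)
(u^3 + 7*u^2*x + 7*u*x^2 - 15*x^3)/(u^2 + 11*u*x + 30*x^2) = (u^2 + 2*u*x - 3*x^2)/(u + 6*x)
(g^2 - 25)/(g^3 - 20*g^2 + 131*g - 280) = (g + 5)/(g^2 - 15*g + 56)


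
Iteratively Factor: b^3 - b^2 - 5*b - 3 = (b + 1)*(b^2 - 2*b - 3) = (b + 1)^2*(b - 3)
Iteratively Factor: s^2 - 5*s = (s - 5)*(s)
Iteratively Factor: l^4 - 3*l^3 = (l)*(l^3 - 3*l^2) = l^2*(l^2 - 3*l) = l^2*(l - 3)*(l)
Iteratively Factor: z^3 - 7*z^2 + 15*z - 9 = (z - 1)*(z^2 - 6*z + 9) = (z - 3)*(z - 1)*(z - 3)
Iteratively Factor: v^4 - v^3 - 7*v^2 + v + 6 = (v - 1)*(v^3 - 7*v - 6) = (v - 3)*(v - 1)*(v^2 + 3*v + 2) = (v - 3)*(v - 1)*(v + 1)*(v + 2)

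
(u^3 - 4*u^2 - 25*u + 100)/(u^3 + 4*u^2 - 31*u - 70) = (u^2 + u - 20)/(u^2 + 9*u + 14)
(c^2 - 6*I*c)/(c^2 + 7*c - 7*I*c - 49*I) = c*(c - 6*I)/(c^2 + 7*c*(1 - I) - 49*I)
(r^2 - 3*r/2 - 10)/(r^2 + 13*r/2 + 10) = (r - 4)/(r + 4)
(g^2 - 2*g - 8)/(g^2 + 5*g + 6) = (g - 4)/(g + 3)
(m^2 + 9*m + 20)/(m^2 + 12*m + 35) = (m + 4)/(m + 7)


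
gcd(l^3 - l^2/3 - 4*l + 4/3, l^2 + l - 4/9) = l - 1/3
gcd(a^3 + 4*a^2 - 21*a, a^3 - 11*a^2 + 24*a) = a^2 - 3*a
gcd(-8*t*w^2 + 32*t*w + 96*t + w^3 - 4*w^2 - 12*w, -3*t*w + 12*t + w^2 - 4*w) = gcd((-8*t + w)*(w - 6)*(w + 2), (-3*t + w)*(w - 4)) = 1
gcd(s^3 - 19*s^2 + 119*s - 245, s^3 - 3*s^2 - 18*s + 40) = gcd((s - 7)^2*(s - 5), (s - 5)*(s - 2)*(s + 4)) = s - 5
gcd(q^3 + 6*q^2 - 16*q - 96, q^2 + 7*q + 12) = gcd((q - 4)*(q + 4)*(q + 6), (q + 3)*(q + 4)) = q + 4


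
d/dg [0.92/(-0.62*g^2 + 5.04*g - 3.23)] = (1.1408*g - 4.6368)/(0.62*g^2 - 5.04*g + 3.23)^2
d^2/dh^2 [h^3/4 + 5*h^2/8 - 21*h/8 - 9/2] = 3*h/2 + 5/4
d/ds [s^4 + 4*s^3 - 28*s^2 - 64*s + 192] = 4*s^3 + 12*s^2 - 56*s - 64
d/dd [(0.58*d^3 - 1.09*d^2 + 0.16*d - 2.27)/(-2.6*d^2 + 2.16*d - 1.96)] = (-1.508*d^4 + 2.5056*d^3 - 5.3488*d^2 - 7.5312*d + 4.5896)/(6.76*d^4 - 11.232*d^3 + 14.8576*d^2 - 8.4672*d + 3.8416)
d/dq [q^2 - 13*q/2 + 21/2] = 2*q - 13/2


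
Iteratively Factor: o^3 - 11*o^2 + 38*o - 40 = (o - 5)*(o^2 - 6*o + 8) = (o - 5)*(o - 4)*(o - 2)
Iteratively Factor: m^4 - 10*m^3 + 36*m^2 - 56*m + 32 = (m - 2)*(m^3 - 8*m^2 + 20*m - 16) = (m - 2)^2*(m^2 - 6*m + 8) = (m - 2)^3*(m - 4)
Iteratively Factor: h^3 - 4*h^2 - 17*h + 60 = (h - 3)*(h^2 - h - 20) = (h - 5)*(h - 3)*(h + 4)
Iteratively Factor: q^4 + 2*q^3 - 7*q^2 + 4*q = (q)*(q^3 + 2*q^2 - 7*q + 4) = q*(q + 4)*(q^2 - 2*q + 1) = q*(q - 1)*(q + 4)*(q - 1)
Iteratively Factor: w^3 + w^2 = (w)*(w^2 + w) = w*(w + 1)*(w)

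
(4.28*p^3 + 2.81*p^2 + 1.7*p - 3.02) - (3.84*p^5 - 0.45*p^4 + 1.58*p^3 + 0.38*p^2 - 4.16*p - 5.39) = -3.84*p^5 + 0.45*p^4 + 2.7*p^3 + 2.43*p^2 + 5.86*p + 2.37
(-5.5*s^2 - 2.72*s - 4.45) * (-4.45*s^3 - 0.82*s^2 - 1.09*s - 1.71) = 24.475*s^5 + 16.614*s^4 + 28.0279*s^3 + 16.0188*s^2 + 9.5017*s + 7.6095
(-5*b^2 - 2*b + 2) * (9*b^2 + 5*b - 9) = -45*b^4 - 43*b^3 + 53*b^2 + 28*b - 18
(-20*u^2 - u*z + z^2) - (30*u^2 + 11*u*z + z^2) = -50*u^2 - 12*u*z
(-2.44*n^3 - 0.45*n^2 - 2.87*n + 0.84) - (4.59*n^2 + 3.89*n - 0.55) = -2.44*n^3 - 5.04*n^2 - 6.76*n + 1.39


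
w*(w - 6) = w^2 - 6*w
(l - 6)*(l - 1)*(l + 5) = l^3 - 2*l^2 - 29*l + 30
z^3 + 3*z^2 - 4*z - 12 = (z - 2)*(z + 2)*(z + 3)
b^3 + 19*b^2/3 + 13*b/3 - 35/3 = (b - 1)*(b + 7/3)*(b + 5)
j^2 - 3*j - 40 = (j - 8)*(j + 5)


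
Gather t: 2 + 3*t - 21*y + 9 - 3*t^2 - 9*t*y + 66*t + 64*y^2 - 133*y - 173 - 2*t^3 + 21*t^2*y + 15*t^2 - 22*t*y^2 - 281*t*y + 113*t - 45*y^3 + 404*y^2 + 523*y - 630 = -2*t^3 + t^2*(21*y + 12) + t*(-22*y^2 - 290*y + 182) - 45*y^3 + 468*y^2 + 369*y - 792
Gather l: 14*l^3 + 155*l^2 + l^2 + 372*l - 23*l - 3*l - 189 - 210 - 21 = 14*l^3 + 156*l^2 + 346*l - 420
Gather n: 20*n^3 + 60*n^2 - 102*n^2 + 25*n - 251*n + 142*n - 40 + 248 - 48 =20*n^3 - 42*n^2 - 84*n + 160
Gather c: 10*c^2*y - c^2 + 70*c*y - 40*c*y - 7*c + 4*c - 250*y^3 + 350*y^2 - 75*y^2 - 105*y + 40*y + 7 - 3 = c^2*(10*y - 1) + c*(30*y - 3) - 250*y^3 + 275*y^2 - 65*y + 4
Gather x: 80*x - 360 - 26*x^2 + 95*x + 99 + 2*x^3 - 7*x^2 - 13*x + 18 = 2*x^3 - 33*x^2 + 162*x - 243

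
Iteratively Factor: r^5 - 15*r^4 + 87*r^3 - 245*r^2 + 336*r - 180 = (r - 3)*(r^4 - 12*r^3 + 51*r^2 - 92*r + 60) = (r - 3)^2*(r^3 - 9*r^2 + 24*r - 20) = (r - 5)*(r - 3)^2*(r^2 - 4*r + 4) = (r - 5)*(r - 3)^2*(r - 2)*(r - 2)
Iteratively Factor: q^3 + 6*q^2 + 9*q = (q + 3)*(q^2 + 3*q) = q*(q + 3)*(q + 3)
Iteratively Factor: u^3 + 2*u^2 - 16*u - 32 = (u - 4)*(u^2 + 6*u + 8) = (u - 4)*(u + 4)*(u + 2)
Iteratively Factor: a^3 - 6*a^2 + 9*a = (a - 3)*(a^2 - 3*a) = a*(a - 3)*(a - 3)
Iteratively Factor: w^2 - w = (w - 1)*(w)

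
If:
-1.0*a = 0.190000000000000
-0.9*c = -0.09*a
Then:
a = -0.19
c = -0.02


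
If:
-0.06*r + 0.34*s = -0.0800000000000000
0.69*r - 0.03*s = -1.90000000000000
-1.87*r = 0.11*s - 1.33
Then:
No Solution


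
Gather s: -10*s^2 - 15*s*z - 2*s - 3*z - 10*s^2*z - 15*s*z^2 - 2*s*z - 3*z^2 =s^2*(-10*z - 10) + s*(-15*z^2 - 17*z - 2) - 3*z^2 - 3*z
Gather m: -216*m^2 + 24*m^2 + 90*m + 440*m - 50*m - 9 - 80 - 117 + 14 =-192*m^2 + 480*m - 192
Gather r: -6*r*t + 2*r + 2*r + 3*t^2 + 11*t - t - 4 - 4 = r*(4 - 6*t) + 3*t^2 + 10*t - 8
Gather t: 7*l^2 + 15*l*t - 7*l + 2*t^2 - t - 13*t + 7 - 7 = 7*l^2 - 7*l + 2*t^2 + t*(15*l - 14)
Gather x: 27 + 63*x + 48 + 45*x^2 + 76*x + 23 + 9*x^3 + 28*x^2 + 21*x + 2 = 9*x^3 + 73*x^2 + 160*x + 100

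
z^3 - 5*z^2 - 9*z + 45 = (z - 5)*(z - 3)*(z + 3)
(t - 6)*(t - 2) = t^2 - 8*t + 12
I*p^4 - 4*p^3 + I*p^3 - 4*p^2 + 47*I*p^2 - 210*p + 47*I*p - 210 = (p - 7*I)*(p + 5*I)*(p + 6*I)*(I*p + I)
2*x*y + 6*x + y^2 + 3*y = (2*x + y)*(y + 3)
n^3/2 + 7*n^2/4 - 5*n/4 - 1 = (n/2 + 1/4)*(n - 1)*(n + 4)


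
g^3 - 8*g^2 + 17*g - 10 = (g - 5)*(g - 2)*(g - 1)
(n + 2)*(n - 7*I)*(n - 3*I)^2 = n^4 + 2*n^3 - 13*I*n^3 - 51*n^2 - 26*I*n^2 - 102*n + 63*I*n + 126*I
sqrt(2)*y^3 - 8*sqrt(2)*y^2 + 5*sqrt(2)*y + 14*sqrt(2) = (y - 7)*(y - 2)*(sqrt(2)*y + sqrt(2))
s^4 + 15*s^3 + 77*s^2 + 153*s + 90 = (s + 1)*(s + 3)*(s + 5)*(s + 6)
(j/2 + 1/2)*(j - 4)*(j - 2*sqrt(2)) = j^3/2 - 3*j^2/2 - sqrt(2)*j^2 - 2*j + 3*sqrt(2)*j + 4*sqrt(2)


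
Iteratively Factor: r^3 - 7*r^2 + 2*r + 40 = (r + 2)*(r^2 - 9*r + 20) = (r - 5)*(r + 2)*(r - 4)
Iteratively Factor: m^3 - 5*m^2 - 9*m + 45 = (m + 3)*(m^2 - 8*m + 15) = (m - 5)*(m + 3)*(m - 3)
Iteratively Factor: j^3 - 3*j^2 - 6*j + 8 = (j - 4)*(j^2 + j - 2) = (j - 4)*(j + 2)*(j - 1)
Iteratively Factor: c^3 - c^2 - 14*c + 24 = (c - 3)*(c^2 + 2*c - 8) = (c - 3)*(c - 2)*(c + 4)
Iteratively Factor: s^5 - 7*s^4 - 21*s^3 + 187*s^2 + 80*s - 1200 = (s - 4)*(s^4 - 3*s^3 - 33*s^2 + 55*s + 300) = (s - 4)*(s + 3)*(s^3 - 6*s^2 - 15*s + 100) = (s - 5)*(s - 4)*(s + 3)*(s^2 - s - 20) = (s - 5)*(s - 4)*(s + 3)*(s + 4)*(s - 5)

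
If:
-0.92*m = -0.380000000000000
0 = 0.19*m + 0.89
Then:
No Solution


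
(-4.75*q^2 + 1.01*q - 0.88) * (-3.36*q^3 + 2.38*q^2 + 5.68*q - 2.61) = 15.96*q^5 - 14.6986*q^4 - 21.6194*q^3 + 16.0399*q^2 - 7.6345*q + 2.2968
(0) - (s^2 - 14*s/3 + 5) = -s^2 + 14*s/3 - 5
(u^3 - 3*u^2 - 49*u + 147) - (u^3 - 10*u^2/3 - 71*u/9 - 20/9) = u^2/3 - 370*u/9 + 1343/9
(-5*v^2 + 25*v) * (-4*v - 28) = 20*v^3 + 40*v^2 - 700*v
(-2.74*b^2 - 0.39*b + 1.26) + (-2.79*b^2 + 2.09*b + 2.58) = -5.53*b^2 + 1.7*b + 3.84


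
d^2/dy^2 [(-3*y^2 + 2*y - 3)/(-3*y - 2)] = 102/(27*y^3 + 54*y^2 + 36*y + 8)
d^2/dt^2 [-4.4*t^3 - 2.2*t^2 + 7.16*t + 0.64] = -26.4*t - 4.4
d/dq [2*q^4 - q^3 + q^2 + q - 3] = 8*q^3 - 3*q^2 + 2*q + 1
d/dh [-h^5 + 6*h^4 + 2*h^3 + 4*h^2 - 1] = h*(-5*h^3 + 24*h^2 + 6*h + 8)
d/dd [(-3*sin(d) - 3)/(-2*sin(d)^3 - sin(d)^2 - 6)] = 3*(-4*sin(d)^3 - 7*sin(d)^2 - 2*sin(d) + 6)*cos(d)/(2*sin(d)^3 + sin(d)^2 + 6)^2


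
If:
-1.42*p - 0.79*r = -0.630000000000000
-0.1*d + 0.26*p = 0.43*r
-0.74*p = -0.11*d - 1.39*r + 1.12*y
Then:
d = 0.163872832369942 - 5.5028901734104*y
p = 0.347850433526012 - 0.532755298651252*y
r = 0.957610789980732*y + 0.172218208092486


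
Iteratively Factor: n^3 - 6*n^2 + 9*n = (n - 3)*(n^2 - 3*n) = n*(n - 3)*(n - 3)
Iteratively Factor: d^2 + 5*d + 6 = (d + 2)*(d + 3)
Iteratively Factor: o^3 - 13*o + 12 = (o - 1)*(o^2 + o - 12) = (o - 1)*(o + 4)*(o - 3)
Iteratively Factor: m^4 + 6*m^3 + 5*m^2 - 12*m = (m)*(m^3 + 6*m^2 + 5*m - 12) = m*(m - 1)*(m^2 + 7*m + 12) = m*(m - 1)*(m + 4)*(m + 3)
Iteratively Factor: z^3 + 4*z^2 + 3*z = (z)*(z^2 + 4*z + 3) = z*(z + 3)*(z + 1)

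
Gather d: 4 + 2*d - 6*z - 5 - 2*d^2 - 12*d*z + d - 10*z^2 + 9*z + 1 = -2*d^2 + d*(3 - 12*z) - 10*z^2 + 3*z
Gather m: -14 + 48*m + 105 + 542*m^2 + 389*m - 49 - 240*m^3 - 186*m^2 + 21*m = -240*m^3 + 356*m^2 + 458*m + 42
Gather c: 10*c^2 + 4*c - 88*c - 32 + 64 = 10*c^2 - 84*c + 32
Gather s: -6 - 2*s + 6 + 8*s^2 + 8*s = 8*s^2 + 6*s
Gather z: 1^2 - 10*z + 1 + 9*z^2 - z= 9*z^2 - 11*z + 2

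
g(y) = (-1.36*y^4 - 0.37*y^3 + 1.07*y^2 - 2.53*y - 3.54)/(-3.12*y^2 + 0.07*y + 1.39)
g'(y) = (6.24*y - 0.07)*(-1.36*y^4 - 0.37*y^3 + 1.07*y^2 - 2.53*y - 3.54)/(-3.12*y^2 + 0.07*y + 1.39)^2 + (-5.44*y^3 - 1.11*y^2 + 2.14*y - 2.53)/(-3.12*y^2 + 0.07*y + 1.39)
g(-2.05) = 1.24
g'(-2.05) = -1.63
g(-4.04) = 6.30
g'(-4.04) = -3.42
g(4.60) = 9.91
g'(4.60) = 4.07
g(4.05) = 7.81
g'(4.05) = 3.57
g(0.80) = 10.21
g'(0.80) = -83.44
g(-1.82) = 0.89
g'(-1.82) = -1.38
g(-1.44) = 0.47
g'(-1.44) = -0.79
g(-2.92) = 3.02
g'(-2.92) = -2.44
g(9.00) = 36.43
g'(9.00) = 7.96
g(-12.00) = 61.02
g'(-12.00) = -10.34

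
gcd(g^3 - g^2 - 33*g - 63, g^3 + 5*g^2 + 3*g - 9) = g^2 + 6*g + 9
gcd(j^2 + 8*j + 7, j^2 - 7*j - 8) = j + 1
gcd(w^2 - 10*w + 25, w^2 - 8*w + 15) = w - 5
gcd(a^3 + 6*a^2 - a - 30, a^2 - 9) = a + 3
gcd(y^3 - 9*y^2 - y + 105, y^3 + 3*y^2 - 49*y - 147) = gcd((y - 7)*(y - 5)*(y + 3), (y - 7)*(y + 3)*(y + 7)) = y^2 - 4*y - 21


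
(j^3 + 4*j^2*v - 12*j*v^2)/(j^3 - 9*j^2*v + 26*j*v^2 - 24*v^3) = j*(j + 6*v)/(j^2 - 7*j*v + 12*v^2)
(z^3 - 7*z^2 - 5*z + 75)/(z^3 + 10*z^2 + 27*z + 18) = (z^2 - 10*z + 25)/(z^2 + 7*z + 6)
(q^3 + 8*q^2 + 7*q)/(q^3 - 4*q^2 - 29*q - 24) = q*(q + 7)/(q^2 - 5*q - 24)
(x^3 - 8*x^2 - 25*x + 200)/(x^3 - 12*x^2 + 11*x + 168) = (x^2 - 25)/(x^2 - 4*x - 21)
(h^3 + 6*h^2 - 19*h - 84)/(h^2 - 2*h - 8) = (h^2 + 10*h + 21)/(h + 2)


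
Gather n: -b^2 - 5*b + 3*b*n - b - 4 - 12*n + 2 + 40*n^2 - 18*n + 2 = -b^2 - 6*b + 40*n^2 + n*(3*b - 30)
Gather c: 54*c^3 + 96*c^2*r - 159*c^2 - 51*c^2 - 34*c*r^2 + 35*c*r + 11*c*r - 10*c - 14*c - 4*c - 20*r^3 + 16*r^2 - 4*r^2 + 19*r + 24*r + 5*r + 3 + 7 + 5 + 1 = 54*c^3 + c^2*(96*r - 210) + c*(-34*r^2 + 46*r - 28) - 20*r^3 + 12*r^2 + 48*r + 16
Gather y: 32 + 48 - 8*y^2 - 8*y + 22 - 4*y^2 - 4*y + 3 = -12*y^2 - 12*y + 105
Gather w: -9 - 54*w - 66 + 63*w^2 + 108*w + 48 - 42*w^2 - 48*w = 21*w^2 + 6*w - 27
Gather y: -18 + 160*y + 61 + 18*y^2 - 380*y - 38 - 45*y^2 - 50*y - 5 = -27*y^2 - 270*y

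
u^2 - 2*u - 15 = (u - 5)*(u + 3)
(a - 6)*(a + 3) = a^2 - 3*a - 18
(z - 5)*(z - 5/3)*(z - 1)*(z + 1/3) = z^4 - 22*z^3/3 + 112*z^2/9 - 10*z/3 - 25/9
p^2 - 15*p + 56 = (p - 8)*(p - 7)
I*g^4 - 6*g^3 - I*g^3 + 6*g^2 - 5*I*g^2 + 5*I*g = g*(g + I)*(g + 5*I)*(I*g - I)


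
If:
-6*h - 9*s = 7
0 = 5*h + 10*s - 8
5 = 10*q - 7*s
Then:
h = -142/15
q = 328/75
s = 83/15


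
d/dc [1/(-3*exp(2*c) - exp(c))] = (6*exp(c) + 1)*exp(-c)/(3*exp(c) + 1)^2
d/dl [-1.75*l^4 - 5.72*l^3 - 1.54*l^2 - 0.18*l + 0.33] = -7.0*l^3 - 17.16*l^2 - 3.08*l - 0.18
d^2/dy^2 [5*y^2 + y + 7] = 10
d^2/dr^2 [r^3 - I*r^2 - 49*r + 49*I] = 6*r - 2*I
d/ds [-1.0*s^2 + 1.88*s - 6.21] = 1.88 - 2.0*s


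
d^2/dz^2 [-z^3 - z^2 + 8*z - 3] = -6*z - 2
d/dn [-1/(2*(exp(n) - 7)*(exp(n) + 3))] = (exp(n) - 2)*exp(n)/((exp(n) - 7)^2*(exp(n) + 3)^2)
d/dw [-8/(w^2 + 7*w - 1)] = 8*(2*w + 7)/(w^2 + 7*w - 1)^2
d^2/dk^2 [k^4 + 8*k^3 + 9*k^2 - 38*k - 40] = 12*k^2 + 48*k + 18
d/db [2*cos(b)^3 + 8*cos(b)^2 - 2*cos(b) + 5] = 2*(-3*cos(b)^2 - 8*cos(b) + 1)*sin(b)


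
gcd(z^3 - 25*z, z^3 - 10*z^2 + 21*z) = z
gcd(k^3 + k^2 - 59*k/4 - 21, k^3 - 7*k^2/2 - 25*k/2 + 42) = k^2 - k/2 - 14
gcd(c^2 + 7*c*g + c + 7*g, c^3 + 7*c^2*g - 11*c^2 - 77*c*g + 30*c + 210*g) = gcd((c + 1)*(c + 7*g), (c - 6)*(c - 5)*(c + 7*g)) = c + 7*g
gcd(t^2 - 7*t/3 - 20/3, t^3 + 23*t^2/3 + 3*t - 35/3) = t + 5/3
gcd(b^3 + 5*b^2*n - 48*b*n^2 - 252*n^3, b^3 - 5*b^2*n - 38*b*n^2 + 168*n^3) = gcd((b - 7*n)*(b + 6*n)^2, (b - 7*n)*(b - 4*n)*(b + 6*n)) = b^2 - b*n - 42*n^2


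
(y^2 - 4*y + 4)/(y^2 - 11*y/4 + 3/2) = 4*(y - 2)/(4*y - 3)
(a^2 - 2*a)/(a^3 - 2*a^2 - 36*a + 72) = a/(a^2 - 36)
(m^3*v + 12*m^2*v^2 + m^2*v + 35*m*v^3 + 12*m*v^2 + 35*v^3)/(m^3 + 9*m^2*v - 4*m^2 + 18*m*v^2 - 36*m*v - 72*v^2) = v*(m^3 + 12*m^2*v + m^2 + 35*m*v^2 + 12*m*v + 35*v^2)/(m^3 + 9*m^2*v - 4*m^2 + 18*m*v^2 - 36*m*v - 72*v^2)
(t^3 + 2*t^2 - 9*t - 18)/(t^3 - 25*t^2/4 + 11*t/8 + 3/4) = 8*(t^3 + 2*t^2 - 9*t - 18)/(8*t^3 - 50*t^2 + 11*t + 6)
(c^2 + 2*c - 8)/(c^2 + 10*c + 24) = (c - 2)/(c + 6)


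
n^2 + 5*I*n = n*(n + 5*I)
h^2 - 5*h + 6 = (h - 3)*(h - 2)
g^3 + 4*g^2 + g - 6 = (g - 1)*(g + 2)*(g + 3)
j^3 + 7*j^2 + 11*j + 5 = (j + 1)^2*(j + 5)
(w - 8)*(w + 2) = w^2 - 6*w - 16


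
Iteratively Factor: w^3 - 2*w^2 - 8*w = (w - 4)*(w^2 + 2*w) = w*(w - 4)*(w + 2)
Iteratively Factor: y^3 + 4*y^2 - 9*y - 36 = (y - 3)*(y^2 + 7*y + 12) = (y - 3)*(y + 4)*(y + 3)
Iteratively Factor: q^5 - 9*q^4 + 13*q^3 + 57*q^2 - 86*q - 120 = (q + 2)*(q^4 - 11*q^3 + 35*q^2 - 13*q - 60) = (q - 5)*(q + 2)*(q^3 - 6*q^2 + 5*q + 12) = (q - 5)*(q - 4)*(q + 2)*(q^2 - 2*q - 3) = (q - 5)*(q - 4)*(q - 3)*(q + 2)*(q + 1)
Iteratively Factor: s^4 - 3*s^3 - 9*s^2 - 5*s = (s + 1)*(s^3 - 4*s^2 - 5*s) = s*(s + 1)*(s^2 - 4*s - 5) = s*(s - 5)*(s + 1)*(s + 1)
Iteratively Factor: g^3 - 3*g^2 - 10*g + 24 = (g - 2)*(g^2 - g - 12) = (g - 2)*(g + 3)*(g - 4)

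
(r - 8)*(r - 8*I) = r^2 - 8*r - 8*I*r + 64*I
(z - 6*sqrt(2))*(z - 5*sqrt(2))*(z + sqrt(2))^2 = z^4 - 9*sqrt(2)*z^3 + 18*z^2 + 98*sqrt(2)*z + 120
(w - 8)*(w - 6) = w^2 - 14*w + 48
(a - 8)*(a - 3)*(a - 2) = a^3 - 13*a^2 + 46*a - 48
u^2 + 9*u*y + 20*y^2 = (u + 4*y)*(u + 5*y)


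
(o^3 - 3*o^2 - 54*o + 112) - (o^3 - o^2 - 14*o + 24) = -2*o^2 - 40*o + 88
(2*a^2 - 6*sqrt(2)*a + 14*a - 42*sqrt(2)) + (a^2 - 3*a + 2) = 3*a^2 - 6*sqrt(2)*a + 11*a - 42*sqrt(2) + 2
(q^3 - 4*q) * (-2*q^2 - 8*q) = -2*q^5 - 8*q^4 + 8*q^3 + 32*q^2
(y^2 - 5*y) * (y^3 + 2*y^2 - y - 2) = y^5 - 3*y^4 - 11*y^3 + 3*y^2 + 10*y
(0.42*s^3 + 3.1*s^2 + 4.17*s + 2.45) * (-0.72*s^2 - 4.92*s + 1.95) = -0.3024*s^5 - 4.2984*s^4 - 17.4354*s^3 - 16.2354*s^2 - 3.9225*s + 4.7775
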